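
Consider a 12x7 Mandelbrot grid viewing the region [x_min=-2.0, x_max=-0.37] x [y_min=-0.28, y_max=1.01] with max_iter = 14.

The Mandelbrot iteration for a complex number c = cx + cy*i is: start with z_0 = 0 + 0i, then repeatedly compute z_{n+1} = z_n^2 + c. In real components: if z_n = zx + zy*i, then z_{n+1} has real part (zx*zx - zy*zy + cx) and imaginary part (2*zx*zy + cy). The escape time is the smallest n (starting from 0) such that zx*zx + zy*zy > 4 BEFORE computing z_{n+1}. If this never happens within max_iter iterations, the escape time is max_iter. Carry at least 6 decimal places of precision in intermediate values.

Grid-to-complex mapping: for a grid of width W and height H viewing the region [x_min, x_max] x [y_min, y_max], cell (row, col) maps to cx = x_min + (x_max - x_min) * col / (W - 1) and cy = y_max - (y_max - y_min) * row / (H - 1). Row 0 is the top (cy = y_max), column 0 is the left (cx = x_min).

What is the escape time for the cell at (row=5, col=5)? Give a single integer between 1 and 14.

Answer: 14

Derivation:
z_0 = 0 + 0i, c = -1.2591 + -0.0650i
Iter 1: z = -1.2591 + -0.0650i, |z|^2 = 1.5895
Iter 2: z = 0.3220 + 0.0987i, |z|^2 = 0.1134
Iter 3: z = -1.1651 + -0.0015i, |z|^2 = 1.3576
Iter 4: z = 0.0985 + -0.0616i, |z|^2 = 0.0135
Iter 5: z = -1.2532 + -0.0771i, |z|^2 = 1.5764
Iter 6: z = 0.3054 + 0.1283i, |z|^2 = 0.1098
Iter 7: z = -1.1823 + 0.0134i, |z|^2 = 1.3979
Iter 8: z = 0.1385 + -0.0967i, |z|^2 = 0.0285
Iter 9: z = -1.2493 + -0.0918i, |z|^2 = 1.5691
Iter 10: z = 0.2931 + 0.1643i, |z|^2 = 0.1129
Iter 11: z = -1.2002 + 0.0313i, |z|^2 = 1.4414
Iter 12: z = 0.1803 + -0.1402i, |z|^2 = 0.0522
Iter 13: z = -1.2462 + -0.1156i, |z|^2 = 1.5665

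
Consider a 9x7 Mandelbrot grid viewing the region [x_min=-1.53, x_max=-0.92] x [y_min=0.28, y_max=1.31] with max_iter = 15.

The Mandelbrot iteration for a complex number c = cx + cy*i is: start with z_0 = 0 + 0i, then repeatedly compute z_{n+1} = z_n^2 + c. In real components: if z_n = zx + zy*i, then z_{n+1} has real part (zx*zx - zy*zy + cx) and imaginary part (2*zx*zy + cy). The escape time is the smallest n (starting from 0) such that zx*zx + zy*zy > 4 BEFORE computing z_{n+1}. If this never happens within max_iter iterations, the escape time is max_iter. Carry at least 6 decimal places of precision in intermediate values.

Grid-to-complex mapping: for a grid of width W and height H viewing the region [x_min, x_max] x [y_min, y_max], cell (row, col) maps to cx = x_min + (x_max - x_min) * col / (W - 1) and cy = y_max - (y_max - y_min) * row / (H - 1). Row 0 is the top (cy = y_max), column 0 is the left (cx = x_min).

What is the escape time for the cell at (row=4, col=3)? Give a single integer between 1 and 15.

Answer: 3

Derivation:
z_0 = 0 + 0i, c = -1.3013 + 0.6233i
Iter 1: z = -1.3013 + 0.6233i, |z|^2 = 2.0818
Iter 2: z = 0.0035 + -0.9989i, |z|^2 = 0.9978
Iter 3: z = -2.2990 + 0.6164i, |z|^2 = 5.6655
Escaped at iteration 3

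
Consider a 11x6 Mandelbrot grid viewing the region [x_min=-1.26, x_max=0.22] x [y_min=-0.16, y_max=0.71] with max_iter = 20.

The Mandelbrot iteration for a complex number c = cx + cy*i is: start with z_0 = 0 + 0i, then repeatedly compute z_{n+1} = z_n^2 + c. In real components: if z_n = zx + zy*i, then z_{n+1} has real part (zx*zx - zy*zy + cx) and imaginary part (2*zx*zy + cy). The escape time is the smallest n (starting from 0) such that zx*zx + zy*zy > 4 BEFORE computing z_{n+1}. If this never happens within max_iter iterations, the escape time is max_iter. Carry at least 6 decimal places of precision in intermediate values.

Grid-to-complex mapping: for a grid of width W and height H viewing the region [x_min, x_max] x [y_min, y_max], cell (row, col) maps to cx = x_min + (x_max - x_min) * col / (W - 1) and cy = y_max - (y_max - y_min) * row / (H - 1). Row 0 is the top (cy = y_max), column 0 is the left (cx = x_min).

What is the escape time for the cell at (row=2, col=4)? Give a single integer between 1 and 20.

Answer: 20

Derivation:
z_0 = 0 + 0i, c = -0.6680 + 0.3620i
Iter 1: z = -0.6680 + 0.3620i, |z|^2 = 0.5773
Iter 2: z = -0.3528 + -0.1216i, |z|^2 = 0.1393
Iter 3: z = -0.5583 + 0.4478i, |z|^2 = 0.5123
Iter 4: z = -0.5568 + -0.1381i, |z|^2 = 0.3291
Iter 5: z = -0.3770 + 0.5157i, |z|^2 = 0.4081
Iter 6: z = -0.7919 + -0.0269i, |z|^2 = 0.6278
Iter 7: z = -0.0417 + 0.4046i, |z|^2 = 0.1654
Iter 8: z = -0.8299 + 0.3283i, |z|^2 = 0.7966
Iter 9: z = -0.0870 + -0.1829i, |z|^2 = 0.0410
Iter 10: z = -0.6939 + 0.3938i, |z|^2 = 0.6366
Iter 11: z = -0.3416 + -0.1846i, |z|^2 = 0.1508
Iter 12: z = -0.5854 + 0.4881i, |z|^2 = 0.5809
Iter 13: z = -0.5636 + -0.2094i, |z|^2 = 0.3615
Iter 14: z = -0.3942 + 0.5980i, |z|^2 = 0.5131
Iter 15: z = -0.8703 + -0.1095i, |z|^2 = 0.7693
Iter 16: z = 0.0773 + 0.5526i, |z|^2 = 0.3114
Iter 17: z = -0.9674 + 0.4475i, |z|^2 = 1.1361
Iter 18: z = 0.0677 + -0.5038i, |z|^2 = 0.2584
Iter 19: z = -0.9172 + 0.2938i, |z|^2 = 0.9277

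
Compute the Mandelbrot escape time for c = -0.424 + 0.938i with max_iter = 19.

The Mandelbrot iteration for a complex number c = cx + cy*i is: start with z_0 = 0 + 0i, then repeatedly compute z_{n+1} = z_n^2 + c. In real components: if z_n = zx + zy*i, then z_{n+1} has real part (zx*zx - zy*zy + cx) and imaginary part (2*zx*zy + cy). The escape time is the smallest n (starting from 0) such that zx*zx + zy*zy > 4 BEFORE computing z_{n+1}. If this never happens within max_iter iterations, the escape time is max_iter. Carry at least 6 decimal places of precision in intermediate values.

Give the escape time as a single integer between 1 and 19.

Answer: 5

Derivation:
z_0 = 0 + 0i, c = -0.4240 + 0.9380i
Iter 1: z = -0.4240 + 0.9380i, |z|^2 = 1.0596
Iter 2: z = -1.1241 + 0.1426i, |z|^2 = 1.2839
Iter 3: z = 0.8192 + 0.6175i, |z|^2 = 1.0524
Iter 4: z = -0.1342 + 1.9497i, |z|^2 = 3.8192
Iter 5: z = -4.2072 + 0.4148i, |z|^2 = 17.8725
Escaped at iteration 5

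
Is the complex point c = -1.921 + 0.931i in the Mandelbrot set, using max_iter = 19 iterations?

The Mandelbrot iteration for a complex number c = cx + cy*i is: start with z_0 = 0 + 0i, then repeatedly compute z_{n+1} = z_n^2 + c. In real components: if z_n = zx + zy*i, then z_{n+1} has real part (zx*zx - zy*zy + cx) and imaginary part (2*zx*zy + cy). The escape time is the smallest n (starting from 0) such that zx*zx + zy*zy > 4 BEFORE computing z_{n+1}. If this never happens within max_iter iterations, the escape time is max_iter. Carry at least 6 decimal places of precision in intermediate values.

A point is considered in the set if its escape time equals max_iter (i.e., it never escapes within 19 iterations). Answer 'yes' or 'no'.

z_0 = 0 + 0i, c = -1.9210 + 0.9310i
Iter 1: z = -1.9210 + 0.9310i, |z|^2 = 4.5570
Escaped at iteration 1

Answer: no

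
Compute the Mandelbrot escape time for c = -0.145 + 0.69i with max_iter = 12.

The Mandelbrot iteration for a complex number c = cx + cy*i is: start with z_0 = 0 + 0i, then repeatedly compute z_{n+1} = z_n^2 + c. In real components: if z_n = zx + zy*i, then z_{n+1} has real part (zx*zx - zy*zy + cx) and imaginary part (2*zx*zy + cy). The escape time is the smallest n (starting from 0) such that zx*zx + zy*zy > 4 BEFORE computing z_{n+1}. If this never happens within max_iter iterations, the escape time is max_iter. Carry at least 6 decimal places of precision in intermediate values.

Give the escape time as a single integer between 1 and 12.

z_0 = 0 + 0i, c = -0.1450 + 0.6900i
Iter 1: z = -0.1450 + 0.6900i, |z|^2 = 0.4971
Iter 2: z = -0.6001 + 0.4899i, |z|^2 = 0.6001
Iter 3: z = -0.0249 + 0.1020i, |z|^2 = 0.0110
Iter 4: z = -0.1548 + 0.6849i, |z|^2 = 0.4931
Iter 5: z = -0.5901 + 0.4780i, |z|^2 = 0.5767
Iter 6: z = -0.0252 + 0.1259i, |z|^2 = 0.0165
Iter 7: z = -0.1602 + 0.6837i, |z|^2 = 0.4931
Iter 8: z = -0.5867 + 0.4709i, |z|^2 = 0.5660
Iter 9: z = -0.0225 + 0.1374i, |z|^2 = 0.0194
Iter 10: z = -0.1634 + 0.6838i, |z|^2 = 0.4943
Iter 11: z = -0.5859 + 0.4666i, |z|^2 = 0.5610

Answer: 12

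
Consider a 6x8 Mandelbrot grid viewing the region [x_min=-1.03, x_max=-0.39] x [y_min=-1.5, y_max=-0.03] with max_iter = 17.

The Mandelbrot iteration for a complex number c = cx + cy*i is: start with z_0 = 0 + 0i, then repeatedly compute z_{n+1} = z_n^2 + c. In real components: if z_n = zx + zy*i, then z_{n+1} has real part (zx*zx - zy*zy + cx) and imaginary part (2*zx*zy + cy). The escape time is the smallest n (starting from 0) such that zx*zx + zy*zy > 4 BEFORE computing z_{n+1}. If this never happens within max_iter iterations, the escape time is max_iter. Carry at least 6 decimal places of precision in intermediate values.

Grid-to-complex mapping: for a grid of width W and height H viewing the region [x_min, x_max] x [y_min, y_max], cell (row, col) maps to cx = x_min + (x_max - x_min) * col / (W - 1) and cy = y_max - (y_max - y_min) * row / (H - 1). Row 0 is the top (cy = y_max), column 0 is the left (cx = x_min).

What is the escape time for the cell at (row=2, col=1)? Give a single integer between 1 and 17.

z_0 = 0 + 0i, c = -0.9020 + -0.4500i
Iter 1: z = -0.9020 + -0.4500i, |z|^2 = 1.0161
Iter 2: z = -0.2909 + 0.3618i, |z|^2 = 0.2155
Iter 3: z = -0.9483 + -0.6605i, |z|^2 = 1.3355
Iter 4: z = -0.4390 + 0.8027i, |z|^2 = 0.8370
Iter 5: z = -1.3535 + -1.1548i, |z|^2 = 3.1655
Iter 6: z = -0.4034 + 2.6760i, |z|^2 = 7.3238
Escaped at iteration 6

Answer: 6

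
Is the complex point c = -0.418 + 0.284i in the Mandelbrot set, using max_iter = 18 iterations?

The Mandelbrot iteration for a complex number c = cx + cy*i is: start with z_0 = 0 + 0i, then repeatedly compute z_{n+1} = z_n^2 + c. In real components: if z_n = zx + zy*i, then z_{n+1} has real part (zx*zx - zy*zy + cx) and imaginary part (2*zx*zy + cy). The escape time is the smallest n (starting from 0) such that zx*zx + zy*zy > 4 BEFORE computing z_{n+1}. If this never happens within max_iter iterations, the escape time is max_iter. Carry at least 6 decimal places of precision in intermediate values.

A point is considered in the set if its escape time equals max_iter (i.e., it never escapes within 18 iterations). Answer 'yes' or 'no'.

z_0 = 0 + 0i, c = -0.4180 + 0.2840i
Iter 1: z = -0.4180 + 0.2840i, |z|^2 = 0.2554
Iter 2: z = -0.3239 + 0.0466i, |z|^2 = 0.1071
Iter 3: z = -0.3152 + 0.2538i, |z|^2 = 0.1638
Iter 4: z = -0.3831 + 0.1240i, |z|^2 = 0.1621
Iter 5: z = -0.2866 + 0.1890i, |z|^2 = 0.1179
Iter 6: z = -0.3716 + 0.1756i, |z|^2 = 0.1689
Iter 7: z = -0.3108 + 0.1535i, |z|^2 = 0.1201
Iter 8: z = -0.3450 + 0.1886i, |z|^2 = 0.1546
Iter 9: z = -0.3346 + 0.1539i, |z|^2 = 0.1356
Iter 10: z = -0.3297 + 0.1810i, |z|^2 = 0.1415
Iter 11: z = -0.3420 + 0.1646i, |z|^2 = 0.1441
Iter 12: z = -0.3281 + 0.1714i, |z|^2 = 0.1370
Iter 13: z = -0.3397 + 0.1715i, |z|^2 = 0.1448
Iter 14: z = -0.3320 + 0.1675i, |z|^2 = 0.1383
Iter 15: z = -0.3358 + 0.1728i, |z|^2 = 0.1426
Iter 16: z = -0.3351 + 0.1679i, |z|^2 = 0.1405
Iter 17: z = -0.3339 + 0.1714i, |z|^2 = 0.1409
Did not escape in 18 iterations → in set

Answer: yes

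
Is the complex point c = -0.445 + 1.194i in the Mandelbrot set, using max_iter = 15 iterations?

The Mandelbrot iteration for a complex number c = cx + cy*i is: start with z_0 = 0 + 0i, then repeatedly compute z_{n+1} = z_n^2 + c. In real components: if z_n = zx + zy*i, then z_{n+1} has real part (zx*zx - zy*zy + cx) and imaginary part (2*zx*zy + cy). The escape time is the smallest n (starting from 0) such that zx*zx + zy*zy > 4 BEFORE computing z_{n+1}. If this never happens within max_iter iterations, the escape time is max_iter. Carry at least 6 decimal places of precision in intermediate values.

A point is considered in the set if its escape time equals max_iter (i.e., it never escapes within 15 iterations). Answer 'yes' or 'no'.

z_0 = 0 + 0i, c = -0.4450 + 1.1940i
Iter 1: z = -0.4450 + 1.1940i, |z|^2 = 1.6237
Iter 2: z = -1.6726 + 0.1313i, |z|^2 = 2.8149
Iter 3: z = 2.3354 + 0.7546i, |z|^2 = 6.0235
Escaped at iteration 3

Answer: no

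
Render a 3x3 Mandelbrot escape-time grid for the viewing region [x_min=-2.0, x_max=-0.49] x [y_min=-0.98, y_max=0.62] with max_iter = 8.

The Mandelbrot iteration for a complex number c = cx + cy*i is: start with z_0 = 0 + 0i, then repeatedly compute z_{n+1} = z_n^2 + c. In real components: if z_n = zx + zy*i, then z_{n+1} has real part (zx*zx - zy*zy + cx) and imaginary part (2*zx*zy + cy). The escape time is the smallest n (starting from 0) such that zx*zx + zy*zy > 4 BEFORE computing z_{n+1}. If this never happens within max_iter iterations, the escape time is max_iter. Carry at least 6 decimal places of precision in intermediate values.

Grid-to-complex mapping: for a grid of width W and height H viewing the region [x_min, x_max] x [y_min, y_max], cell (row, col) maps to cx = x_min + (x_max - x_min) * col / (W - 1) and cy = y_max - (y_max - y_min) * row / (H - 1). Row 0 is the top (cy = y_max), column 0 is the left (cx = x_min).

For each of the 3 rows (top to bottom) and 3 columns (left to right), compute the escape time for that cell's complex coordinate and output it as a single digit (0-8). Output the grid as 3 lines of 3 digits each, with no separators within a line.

(row=0, col=0): c = -2.0000 + 0.6200i → escape time 1
(row=0, col=1): c = -1.2450 + 0.6200i → escape time 3
(row=0, col=2): c = -0.4900 + 0.6200i → escape time 8
(row=1, col=0): c = -2.0000 + -0.1800i → escape time 1
(row=1, col=1): c = -1.2450 + -0.1800i → escape time 8
(row=1, col=2): c = -0.4900 + -0.1800i → escape time 8
(row=2, col=0): c = -2.0000 + -0.9800i → escape time 1
(row=2, col=1): c = -1.2450 + -0.9800i → escape time 3
(row=2, col=2): c = -0.4900 + -0.9800i → escape time 4

Answer: 138
188
134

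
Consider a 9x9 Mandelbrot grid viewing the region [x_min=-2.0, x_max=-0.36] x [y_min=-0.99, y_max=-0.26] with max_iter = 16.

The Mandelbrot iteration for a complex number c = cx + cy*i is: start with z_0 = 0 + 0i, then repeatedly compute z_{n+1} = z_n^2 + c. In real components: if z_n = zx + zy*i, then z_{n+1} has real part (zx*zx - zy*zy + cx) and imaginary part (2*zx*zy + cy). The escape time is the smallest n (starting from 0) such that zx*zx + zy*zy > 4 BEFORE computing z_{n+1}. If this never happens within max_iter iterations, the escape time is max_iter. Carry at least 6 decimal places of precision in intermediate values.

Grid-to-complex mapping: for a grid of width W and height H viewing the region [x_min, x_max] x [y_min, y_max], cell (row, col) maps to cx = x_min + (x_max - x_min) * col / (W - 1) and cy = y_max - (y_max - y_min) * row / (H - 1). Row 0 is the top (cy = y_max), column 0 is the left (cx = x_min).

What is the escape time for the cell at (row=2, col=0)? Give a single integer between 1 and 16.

z_0 = 0 + 0i, c = -2.0000 + -0.4425i
Iter 1: z = -2.0000 + -0.4425i, |z|^2 = 4.1958
Escaped at iteration 1

Answer: 1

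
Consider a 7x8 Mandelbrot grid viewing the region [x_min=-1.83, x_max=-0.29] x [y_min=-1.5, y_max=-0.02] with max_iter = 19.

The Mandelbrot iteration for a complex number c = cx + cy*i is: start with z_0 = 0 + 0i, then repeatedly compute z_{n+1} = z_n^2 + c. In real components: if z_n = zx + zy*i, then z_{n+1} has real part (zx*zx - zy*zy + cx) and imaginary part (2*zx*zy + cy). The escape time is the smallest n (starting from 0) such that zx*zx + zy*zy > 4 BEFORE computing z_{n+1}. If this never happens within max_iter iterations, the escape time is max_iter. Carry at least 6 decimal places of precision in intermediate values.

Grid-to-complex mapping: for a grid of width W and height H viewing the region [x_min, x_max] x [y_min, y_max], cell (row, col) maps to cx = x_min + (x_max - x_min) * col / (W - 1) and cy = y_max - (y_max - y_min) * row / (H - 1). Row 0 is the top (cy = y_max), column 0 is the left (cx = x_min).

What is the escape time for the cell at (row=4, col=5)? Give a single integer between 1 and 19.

Answer: 4

Derivation:
z_0 = 0 + 0i, c = -0.5467 + -0.8657i
Iter 1: z = -0.5467 + -0.8657i, |z|^2 = 1.0483
Iter 2: z = -0.9973 + 0.0808i, |z|^2 = 1.0011
Iter 3: z = 0.4414 + -1.0269i, |z|^2 = 1.2493
Iter 4: z = -1.4063 + -1.7722i, |z|^2 = 5.1184
Escaped at iteration 4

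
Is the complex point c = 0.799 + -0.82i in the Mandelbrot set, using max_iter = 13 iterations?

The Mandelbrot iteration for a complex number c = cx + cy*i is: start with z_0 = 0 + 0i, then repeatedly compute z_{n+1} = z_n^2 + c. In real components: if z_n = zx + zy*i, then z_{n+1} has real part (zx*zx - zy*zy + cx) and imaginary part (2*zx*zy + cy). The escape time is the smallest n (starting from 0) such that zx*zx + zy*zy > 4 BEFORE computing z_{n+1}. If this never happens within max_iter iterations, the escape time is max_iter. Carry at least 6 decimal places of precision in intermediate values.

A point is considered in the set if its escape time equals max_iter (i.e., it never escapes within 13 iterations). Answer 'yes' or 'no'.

Answer: no

Derivation:
z_0 = 0 + 0i, c = 0.7990 + -0.8200i
Iter 1: z = 0.7990 + -0.8200i, |z|^2 = 1.3108
Iter 2: z = 0.7650 + -2.1304i, |z|^2 = 5.1237
Escaped at iteration 2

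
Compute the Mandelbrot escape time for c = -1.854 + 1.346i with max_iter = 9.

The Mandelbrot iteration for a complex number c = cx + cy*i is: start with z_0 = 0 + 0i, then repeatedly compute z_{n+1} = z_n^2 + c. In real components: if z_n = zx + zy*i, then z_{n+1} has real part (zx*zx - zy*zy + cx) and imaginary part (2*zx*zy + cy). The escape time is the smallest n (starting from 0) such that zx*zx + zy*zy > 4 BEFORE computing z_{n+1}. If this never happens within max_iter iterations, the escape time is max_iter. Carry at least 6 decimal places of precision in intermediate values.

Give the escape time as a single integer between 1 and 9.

Answer: 1

Derivation:
z_0 = 0 + 0i, c = -1.8540 + 1.3460i
Iter 1: z = -1.8540 + 1.3460i, |z|^2 = 5.2490
Escaped at iteration 1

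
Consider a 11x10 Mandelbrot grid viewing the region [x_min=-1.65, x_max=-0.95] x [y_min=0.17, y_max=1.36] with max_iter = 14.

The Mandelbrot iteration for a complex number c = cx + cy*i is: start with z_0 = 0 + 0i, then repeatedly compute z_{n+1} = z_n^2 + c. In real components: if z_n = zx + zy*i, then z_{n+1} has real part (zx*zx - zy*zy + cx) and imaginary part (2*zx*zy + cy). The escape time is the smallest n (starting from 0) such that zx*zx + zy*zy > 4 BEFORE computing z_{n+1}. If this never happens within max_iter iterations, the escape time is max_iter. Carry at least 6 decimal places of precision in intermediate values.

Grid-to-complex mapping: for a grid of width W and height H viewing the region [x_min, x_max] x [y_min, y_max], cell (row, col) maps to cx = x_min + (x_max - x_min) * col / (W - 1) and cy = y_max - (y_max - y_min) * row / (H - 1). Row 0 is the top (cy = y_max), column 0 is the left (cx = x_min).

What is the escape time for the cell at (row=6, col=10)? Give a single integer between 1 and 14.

Answer: 5

Derivation:
z_0 = 0 + 0i, c = -0.9500 + 0.5667i
Iter 1: z = -0.9500 + 0.5667i, |z|^2 = 1.2236
Iter 2: z = -0.3686 + -0.5100i, |z|^2 = 0.3960
Iter 3: z = -1.0742 + 0.9426i, |z|^2 = 2.0426
Iter 4: z = -0.6846 + -1.4586i, |z|^2 = 2.5961
Iter 5: z = -2.6087 + 2.5638i, |z|^2 = 13.3786
Escaped at iteration 5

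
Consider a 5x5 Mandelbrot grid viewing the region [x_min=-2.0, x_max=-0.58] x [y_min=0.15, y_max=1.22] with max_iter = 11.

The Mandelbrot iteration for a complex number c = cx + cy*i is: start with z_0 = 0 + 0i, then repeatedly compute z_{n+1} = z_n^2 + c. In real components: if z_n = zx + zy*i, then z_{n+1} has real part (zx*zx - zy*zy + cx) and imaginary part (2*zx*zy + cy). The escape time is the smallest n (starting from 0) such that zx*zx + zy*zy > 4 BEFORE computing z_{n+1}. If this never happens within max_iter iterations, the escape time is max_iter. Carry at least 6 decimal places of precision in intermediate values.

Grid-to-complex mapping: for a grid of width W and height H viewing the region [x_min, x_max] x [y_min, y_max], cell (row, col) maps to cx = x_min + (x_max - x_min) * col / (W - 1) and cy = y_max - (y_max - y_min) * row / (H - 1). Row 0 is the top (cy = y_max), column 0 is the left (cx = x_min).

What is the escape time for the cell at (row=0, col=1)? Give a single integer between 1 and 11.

z_0 = 0 + 0i, c = -1.6450 + 1.2200i
Iter 1: z = -1.6450 + 1.2200i, |z|^2 = 4.1944
Escaped at iteration 1

Answer: 1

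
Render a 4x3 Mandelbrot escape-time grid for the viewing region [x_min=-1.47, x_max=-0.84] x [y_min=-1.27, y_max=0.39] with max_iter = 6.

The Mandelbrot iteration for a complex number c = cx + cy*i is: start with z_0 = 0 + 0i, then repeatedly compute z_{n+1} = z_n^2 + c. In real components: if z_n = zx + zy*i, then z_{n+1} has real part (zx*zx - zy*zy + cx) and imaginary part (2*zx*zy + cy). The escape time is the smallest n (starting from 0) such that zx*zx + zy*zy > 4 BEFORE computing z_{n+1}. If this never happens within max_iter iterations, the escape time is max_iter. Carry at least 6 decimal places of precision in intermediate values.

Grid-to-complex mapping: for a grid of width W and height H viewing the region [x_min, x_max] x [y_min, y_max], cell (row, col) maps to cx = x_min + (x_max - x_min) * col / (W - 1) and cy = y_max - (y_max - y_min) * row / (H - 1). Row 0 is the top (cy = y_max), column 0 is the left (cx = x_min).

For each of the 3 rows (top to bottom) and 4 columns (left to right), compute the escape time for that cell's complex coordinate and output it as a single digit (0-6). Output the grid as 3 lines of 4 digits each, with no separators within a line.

Answer: 4666
4656
2223

Derivation:
(row=0, col=0): c = -1.4700 + 0.3900i → escape time 4
(row=0, col=1): c = -1.2600 + 0.3900i → escape time 6
(row=0, col=2): c = -1.0500 + 0.3900i → escape time 6
(row=0, col=3): c = -0.8400 + 0.3900i → escape time 6
(row=1, col=0): c = -1.4700 + -0.4400i → escape time 4
(row=1, col=1): c = -1.2600 + -0.4400i → escape time 6
(row=1, col=2): c = -1.0500 + -0.4400i → escape time 5
(row=1, col=3): c = -0.8400 + -0.4400i → escape time 6
(row=2, col=0): c = -1.4700 + -1.2700i → escape time 2
(row=2, col=1): c = -1.2600 + -1.2700i → escape time 2
(row=2, col=2): c = -1.0500 + -1.2700i → escape time 2
(row=2, col=3): c = -0.8400 + -1.2700i → escape time 3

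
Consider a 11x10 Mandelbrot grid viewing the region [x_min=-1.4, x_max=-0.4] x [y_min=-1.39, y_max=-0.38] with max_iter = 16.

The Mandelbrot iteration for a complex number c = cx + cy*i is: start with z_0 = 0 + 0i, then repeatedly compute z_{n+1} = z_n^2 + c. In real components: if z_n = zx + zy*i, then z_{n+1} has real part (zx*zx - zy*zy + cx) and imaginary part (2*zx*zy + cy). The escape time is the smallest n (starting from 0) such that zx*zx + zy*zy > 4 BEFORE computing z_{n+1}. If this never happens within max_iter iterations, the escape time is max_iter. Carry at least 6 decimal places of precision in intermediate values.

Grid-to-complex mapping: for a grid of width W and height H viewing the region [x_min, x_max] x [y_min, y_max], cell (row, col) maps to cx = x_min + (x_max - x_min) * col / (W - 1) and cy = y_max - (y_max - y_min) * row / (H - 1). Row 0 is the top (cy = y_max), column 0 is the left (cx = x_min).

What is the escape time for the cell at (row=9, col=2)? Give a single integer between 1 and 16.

z_0 = 0 + 0i, c = -1.2000 + -1.3900i
Iter 1: z = -1.2000 + -1.3900i, |z|^2 = 3.3721
Iter 2: z = -1.6921 + 1.9460i, |z|^2 = 6.6501
Escaped at iteration 2

Answer: 2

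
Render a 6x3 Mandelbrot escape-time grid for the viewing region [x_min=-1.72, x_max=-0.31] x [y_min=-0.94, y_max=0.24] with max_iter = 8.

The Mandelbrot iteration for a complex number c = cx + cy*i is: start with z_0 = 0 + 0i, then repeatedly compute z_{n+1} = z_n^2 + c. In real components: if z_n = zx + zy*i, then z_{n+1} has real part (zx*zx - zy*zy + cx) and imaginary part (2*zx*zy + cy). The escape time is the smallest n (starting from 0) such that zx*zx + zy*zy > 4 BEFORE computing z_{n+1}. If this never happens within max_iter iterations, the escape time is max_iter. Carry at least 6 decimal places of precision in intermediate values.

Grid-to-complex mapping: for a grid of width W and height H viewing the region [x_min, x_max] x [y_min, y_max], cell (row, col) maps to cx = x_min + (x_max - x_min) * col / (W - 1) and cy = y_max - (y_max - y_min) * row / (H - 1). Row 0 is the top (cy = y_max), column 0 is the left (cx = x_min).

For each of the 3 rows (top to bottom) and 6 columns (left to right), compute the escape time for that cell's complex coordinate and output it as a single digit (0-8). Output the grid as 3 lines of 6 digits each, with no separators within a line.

Answer: 458888
458888
233345

Derivation:
(row=0, col=0): c = -1.7200 + 0.2400i → escape time 4
(row=0, col=1): c = -1.4380 + 0.2400i → escape time 5
(row=0, col=2): c = -1.1560 + 0.2400i → escape time 8
(row=0, col=3): c = -0.8740 + 0.2400i → escape time 8
(row=0, col=4): c = -0.5920 + 0.2400i → escape time 8
(row=0, col=5): c = -0.3100 + 0.2400i → escape time 8
(row=1, col=0): c = -1.7200 + -0.3500i → escape time 4
(row=1, col=1): c = -1.4380 + -0.3500i → escape time 5
(row=1, col=2): c = -1.1560 + -0.3500i → escape time 8
(row=1, col=3): c = -0.8740 + -0.3500i → escape time 8
(row=1, col=4): c = -0.5920 + -0.3500i → escape time 8
(row=1, col=5): c = -0.3100 + -0.3500i → escape time 8
(row=2, col=0): c = -1.7200 + -0.9400i → escape time 2
(row=2, col=1): c = -1.4380 + -0.9400i → escape time 3
(row=2, col=2): c = -1.1560 + -0.9400i → escape time 3
(row=2, col=3): c = -0.8740 + -0.9400i → escape time 3
(row=2, col=4): c = -0.5920 + -0.9400i → escape time 4
(row=2, col=5): c = -0.3100 + -0.9400i → escape time 5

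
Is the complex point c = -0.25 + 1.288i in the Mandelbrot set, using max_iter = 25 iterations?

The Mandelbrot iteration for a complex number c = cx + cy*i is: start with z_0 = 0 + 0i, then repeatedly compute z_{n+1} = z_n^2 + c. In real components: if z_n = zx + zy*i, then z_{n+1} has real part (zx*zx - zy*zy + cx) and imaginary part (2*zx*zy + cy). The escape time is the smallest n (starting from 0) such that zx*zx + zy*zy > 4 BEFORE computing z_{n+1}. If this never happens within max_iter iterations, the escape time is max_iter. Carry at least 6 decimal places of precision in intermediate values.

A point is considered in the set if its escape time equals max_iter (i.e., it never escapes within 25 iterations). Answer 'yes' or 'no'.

Answer: no

Derivation:
z_0 = 0 + 0i, c = -0.2500 + 1.2880i
Iter 1: z = -0.2500 + 1.2880i, |z|^2 = 1.7214
Iter 2: z = -1.8464 + 0.6440i, |z|^2 = 3.8241
Iter 3: z = 2.7446 + -1.0902i, |z|^2 = 8.7215
Escaped at iteration 3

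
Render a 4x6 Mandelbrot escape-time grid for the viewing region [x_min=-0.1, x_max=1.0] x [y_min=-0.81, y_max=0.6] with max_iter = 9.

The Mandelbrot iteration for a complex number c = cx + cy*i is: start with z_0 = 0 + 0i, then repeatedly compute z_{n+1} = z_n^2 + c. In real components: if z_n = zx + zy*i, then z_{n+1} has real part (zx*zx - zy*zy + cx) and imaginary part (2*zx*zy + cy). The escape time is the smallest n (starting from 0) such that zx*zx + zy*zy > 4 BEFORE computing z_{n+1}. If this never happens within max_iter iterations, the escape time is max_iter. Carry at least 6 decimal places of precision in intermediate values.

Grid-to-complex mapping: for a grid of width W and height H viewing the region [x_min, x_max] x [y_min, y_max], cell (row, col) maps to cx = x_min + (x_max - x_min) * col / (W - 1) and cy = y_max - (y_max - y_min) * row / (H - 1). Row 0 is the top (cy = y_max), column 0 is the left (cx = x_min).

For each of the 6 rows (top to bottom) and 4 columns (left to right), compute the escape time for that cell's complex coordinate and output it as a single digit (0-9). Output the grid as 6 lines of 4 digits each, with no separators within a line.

(row=0, col=0): c = -0.1000 + 0.6000i → escape time 9
(row=0, col=1): c = 0.2667 + 0.6000i → escape time 9
(row=0, col=2): c = 0.6333 + 0.6000i → escape time 3
(row=0, col=3): c = 1.0000 + 0.6000i → escape time 2
(row=1, col=0): c = -0.1000 + 0.3180i → escape time 9
(row=1, col=1): c = 0.2667 + 0.3180i → escape time 9
(row=1, col=2): c = 0.6333 + 0.3180i → escape time 4
(row=1, col=3): c = 1.0000 + 0.3180i → escape time 2
(row=2, col=0): c = -0.1000 + 0.0360i → escape time 9
(row=2, col=1): c = 0.2667 + 0.0360i → escape time 9
(row=2, col=2): c = 0.6333 + 0.0360i → escape time 4
(row=2, col=3): c = 1.0000 + 0.0360i → escape time 2
(row=3, col=0): c = -0.1000 + -0.2460i → escape time 9
(row=3, col=1): c = 0.2667 + -0.2460i → escape time 9
(row=3, col=2): c = 0.6333 + -0.2460i → escape time 4
(row=3, col=3): c = 1.0000 + -0.2460i → escape time 2
(row=4, col=0): c = -0.1000 + -0.5280i → escape time 9
(row=4, col=1): c = 0.2667 + -0.5280i → escape time 9
(row=4, col=2): c = 0.6333 + -0.5280i → escape time 3
(row=4, col=3): c = 1.0000 + -0.5280i → escape time 2
(row=5, col=0): c = -0.1000 + -0.8100i → escape time 9
(row=5, col=1): c = 0.2667 + -0.8100i → escape time 5
(row=5, col=2): c = 0.6333 + -0.8100i → escape time 3
(row=5, col=3): c = 1.0000 + -0.8100i → escape time 2

Answer: 9932
9942
9942
9942
9932
9532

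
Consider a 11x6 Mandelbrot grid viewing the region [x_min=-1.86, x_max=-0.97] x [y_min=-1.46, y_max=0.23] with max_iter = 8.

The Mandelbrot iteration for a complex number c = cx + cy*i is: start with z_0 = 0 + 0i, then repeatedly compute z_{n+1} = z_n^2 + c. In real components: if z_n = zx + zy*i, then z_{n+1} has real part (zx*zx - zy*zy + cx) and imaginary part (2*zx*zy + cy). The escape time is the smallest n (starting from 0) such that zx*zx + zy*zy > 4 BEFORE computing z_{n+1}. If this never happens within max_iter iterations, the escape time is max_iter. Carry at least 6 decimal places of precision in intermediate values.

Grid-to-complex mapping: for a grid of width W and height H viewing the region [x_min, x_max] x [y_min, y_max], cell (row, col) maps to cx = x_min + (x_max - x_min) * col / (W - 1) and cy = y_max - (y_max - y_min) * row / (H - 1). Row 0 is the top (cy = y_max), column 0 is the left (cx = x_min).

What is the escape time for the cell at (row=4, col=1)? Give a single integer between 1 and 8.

z_0 = 0 + 0i, c = -1.7710 + -1.1220i
Iter 1: z = -1.7710 + -1.1220i, |z|^2 = 4.3953
Escaped at iteration 1

Answer: 1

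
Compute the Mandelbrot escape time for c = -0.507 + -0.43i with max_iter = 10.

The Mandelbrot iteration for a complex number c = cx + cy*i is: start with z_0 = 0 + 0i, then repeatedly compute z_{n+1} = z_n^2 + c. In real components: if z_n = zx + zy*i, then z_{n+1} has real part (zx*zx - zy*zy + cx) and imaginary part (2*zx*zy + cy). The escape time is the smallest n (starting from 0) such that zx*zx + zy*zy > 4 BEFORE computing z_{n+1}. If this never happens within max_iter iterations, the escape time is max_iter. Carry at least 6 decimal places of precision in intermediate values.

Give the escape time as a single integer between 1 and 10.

z_0 = 0 + 0i, c = -0.5070 + -0.4300i
Iter 1: z = -0.5070 + -0.4300i, |z|^2 = 0.4419
Iter 2: z = -0.4349 + 0.0060i, |z|^2 = 0.1891
Iter 3: z = -0.3179 + -0.4352i, |z|^2 = 0.2905
Iter 4: z = -0.5953 + -0.1532i, |z|^2 = 0.3779
Iter 5: z = -0.1760 + -0.2475i, |z|^2 = 0.0923
Iter 6: z = -0.5373 + -0.3428i, |z|^2 = 0.4062
Iter 7: z = -0.3359 + -0.0616i, |z|^2 = 0.1166
Iter 8: z = -0.3980 + -0.3886i, |z|^2 = 0.3094
Iter 9: z = -0.4996 + -0.1207i, |z|^2 = 0.2642

Answer: 10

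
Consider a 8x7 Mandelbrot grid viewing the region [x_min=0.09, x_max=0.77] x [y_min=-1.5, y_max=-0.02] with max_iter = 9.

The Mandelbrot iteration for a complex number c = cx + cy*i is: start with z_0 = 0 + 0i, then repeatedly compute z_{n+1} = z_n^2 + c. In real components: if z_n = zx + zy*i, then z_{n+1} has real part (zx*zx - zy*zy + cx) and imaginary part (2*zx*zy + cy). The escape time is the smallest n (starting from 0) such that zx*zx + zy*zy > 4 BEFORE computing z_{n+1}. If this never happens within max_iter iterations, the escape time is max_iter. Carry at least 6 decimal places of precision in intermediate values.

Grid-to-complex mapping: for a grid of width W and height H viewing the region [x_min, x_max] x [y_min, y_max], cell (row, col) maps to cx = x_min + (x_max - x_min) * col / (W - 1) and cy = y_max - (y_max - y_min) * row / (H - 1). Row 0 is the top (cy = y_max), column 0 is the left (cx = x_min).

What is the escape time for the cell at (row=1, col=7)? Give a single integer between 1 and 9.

Answer: 3

Derivation:
z_0 = 0 + 0i, c = 0.7700 + -0.2667i
Iter 1: z = 0.7700 + -0.2667i, |z|^2 = 0.6640
Iter 2: z = 1.2918 + -0.6773i, |z|^2 = 2.1275
Iter 3: z = 1.9799 + -2.0166i, |z|^2 = 7.9869
Escaped at iteration 3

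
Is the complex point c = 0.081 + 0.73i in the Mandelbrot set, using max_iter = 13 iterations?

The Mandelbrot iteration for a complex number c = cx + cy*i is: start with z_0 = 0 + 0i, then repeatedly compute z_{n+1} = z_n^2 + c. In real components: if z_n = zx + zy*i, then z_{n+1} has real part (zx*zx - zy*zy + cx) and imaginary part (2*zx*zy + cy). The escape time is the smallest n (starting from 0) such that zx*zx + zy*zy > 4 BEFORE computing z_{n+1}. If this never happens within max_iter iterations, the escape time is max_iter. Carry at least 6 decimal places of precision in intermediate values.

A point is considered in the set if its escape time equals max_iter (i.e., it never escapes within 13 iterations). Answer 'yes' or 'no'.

z_0 = 0 + 0i, c = 0.0810 + 0.7300i
Iter 1: z = 0.0810 + 0.7300i, |z|^2 = 0.5395
Iter 2: z = -0.4453 + 0.8483i, |z|^2 = 0.9179
Iter 3: z = -0.4402 + -0.0255i, |z|^2 = 0.1944
Iter 4: z = 0.2741 + 0.7525i, |z|^2 = 0.6414
Iter 5: z = -0.4101 + 1.1426i, |z|^2 = 1.4736
Iter 6: z = -1.0563 + -0.2071i, |z|^2 = 1.1587
Iter 7: z = 1.1539 + 1.1674i, |z|^2 = 2.6944
Iter 8: z = 0.0496 + 3.4242i, |z|^2 = 11.7277
Escaped at iteration 8

Answer: no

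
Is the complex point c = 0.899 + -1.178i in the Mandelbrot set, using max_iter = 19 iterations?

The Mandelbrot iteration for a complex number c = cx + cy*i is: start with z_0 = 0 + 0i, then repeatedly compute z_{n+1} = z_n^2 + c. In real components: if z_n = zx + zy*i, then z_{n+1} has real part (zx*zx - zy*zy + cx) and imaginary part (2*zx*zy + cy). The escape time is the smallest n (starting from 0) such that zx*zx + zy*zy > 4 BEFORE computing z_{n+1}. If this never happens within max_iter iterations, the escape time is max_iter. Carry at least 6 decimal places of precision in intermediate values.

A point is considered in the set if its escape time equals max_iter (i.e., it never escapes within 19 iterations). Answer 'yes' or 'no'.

z_0 = 0 + 0i, c = 0.8990 + -1.1780i
Iter 1: z = 0.8990 + -1.1780i, |z|^2 = 2.1959
Iter 2: z = 0.3195 + -3.2960i, |z|^2 = 10.9660
Escaped at iteration 2

Answer: no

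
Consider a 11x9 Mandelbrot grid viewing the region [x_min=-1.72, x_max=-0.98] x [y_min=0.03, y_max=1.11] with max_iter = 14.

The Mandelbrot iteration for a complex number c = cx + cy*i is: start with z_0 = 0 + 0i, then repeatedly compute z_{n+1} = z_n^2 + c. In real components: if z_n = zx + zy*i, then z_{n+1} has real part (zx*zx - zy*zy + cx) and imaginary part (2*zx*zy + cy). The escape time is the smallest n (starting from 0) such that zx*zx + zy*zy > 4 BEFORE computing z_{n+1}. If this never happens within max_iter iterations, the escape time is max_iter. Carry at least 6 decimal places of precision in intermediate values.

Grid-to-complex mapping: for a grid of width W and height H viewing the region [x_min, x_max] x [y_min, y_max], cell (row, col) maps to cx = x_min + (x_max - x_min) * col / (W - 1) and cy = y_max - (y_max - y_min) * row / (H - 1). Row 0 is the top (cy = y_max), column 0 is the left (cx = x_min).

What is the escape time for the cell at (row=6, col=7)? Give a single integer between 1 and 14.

z_0 = 0 + 0i, c = -1.2020 + 0.3000i
Iter 1: z = -1.2020 + 0.3000i, |z|^2 = 1.5348
Iter 2: z = 0.1528 + -0.4212i, |z|^2 = 0.2008
Iter 3: z = -1.3561 + 0.1713i, |z|^2 = 1.8682
Iter 4: z = 0.6076 + -0.1645i, |z|^2 = 0.3962
Iter 5: z = -0.8599 + 0.1001i, |z|^2 = 0.7495
Iter 6: z = -0.4725 + 0.1279i, |z|^2 = 0.2396
Iter 7: z = -0.9951 + 0.1792i, |z|^2 = 1.0223
Iter 8: z = -0.2439 + -0.0565i, |z|^2 = 0.0627
Iter 9: z = -1.1457 + 0.3276i, |z|^2 = 1.4199
Iter 10: z = 0.0033 + -0.4506i, |z|^2 = 0.2031
Iter 11: z = -1.4050 + 0.2970i, |z|^2 = 2.0624
Iter 12: z = 0.6839 + -0.5347i, |z|^2 = 0.7536
Iter 13: z = -1.0201 + -0.4313i, |z|^2 = 1.2266

Answer: 14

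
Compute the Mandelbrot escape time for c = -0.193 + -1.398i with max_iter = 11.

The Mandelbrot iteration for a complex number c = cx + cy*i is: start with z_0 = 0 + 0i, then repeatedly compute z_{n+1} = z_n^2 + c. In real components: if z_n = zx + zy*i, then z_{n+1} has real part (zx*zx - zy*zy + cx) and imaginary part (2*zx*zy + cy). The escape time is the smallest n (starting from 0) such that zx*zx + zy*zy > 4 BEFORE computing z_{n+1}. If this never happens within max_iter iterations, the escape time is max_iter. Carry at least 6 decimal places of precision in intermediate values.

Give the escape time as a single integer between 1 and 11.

z_0 = 0 + 0i, c = -0.1930 + -1.3980i
Iter 1: z = -0.1930 + -1.3980i, |z|^2 = 1.9917
Iter 2: z = -2.1102 + -0.8584i, |z|^2 = 5.1896
Escaped at iteration 2

Answer: 2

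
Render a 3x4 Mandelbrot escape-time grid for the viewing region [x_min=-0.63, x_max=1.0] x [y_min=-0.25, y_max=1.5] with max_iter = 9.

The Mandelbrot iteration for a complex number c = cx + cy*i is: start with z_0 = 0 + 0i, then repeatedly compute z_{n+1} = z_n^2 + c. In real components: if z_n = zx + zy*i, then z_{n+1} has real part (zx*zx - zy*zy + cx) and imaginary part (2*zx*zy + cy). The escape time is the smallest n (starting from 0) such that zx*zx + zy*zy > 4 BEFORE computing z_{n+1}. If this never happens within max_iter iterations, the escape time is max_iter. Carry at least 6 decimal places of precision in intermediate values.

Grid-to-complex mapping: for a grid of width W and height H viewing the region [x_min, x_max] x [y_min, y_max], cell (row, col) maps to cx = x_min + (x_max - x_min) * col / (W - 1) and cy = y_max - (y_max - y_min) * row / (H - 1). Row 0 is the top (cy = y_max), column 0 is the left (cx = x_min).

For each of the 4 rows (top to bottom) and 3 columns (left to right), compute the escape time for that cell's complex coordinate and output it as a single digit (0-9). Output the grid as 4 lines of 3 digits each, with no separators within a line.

(row=0, col=0): c = -0.6300 + 1.5000i → escape time 2
(row=0, col=1): c = 0.1850 + 1.5000i → escape time 2
(row=0, col=2): c = 1.0000 + 1.5000i → escape time 2
(row=1, col=0): c = -0.6300 + 0.9167i → escape time 4
(row=1, col=1): c = 0.1850 + 0.9167i → escape time 4
(row=1, col=2): c = 1.0000 + 0.9167i → escape time 2
(row=2, col=0): c = -0.6300 + 0.3333i → escape time 9
(row=2, col=1): c = 0.1850 + 0.3333i → escape time 9
(row=2, col=2): c = 1.0000 + 0.3333i → escape time 2
(row=3, col=0): c = -0.6300 + -0.2500i → escape time 9
(row=3, col=1): c = 0.1850 + -0.2500i → escape time 9
(row=3, col=2): c = 1.0000 + -0.2500i → escape time 2

Answer: 222
442
992
992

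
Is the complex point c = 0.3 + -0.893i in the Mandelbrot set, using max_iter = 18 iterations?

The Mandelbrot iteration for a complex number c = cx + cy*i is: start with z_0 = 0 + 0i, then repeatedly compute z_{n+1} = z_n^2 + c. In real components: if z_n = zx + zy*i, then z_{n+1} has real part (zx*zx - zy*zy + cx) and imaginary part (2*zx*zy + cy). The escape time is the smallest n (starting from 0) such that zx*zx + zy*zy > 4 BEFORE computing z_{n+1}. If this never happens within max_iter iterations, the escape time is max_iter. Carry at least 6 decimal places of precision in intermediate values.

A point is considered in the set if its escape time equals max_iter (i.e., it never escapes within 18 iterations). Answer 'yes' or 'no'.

Answer: no

Derivation:
z_0 = 0 + 0i, c = 0.3000 + -0.8930i
Iter 1: z = 0.3000 + -0.8930i, |z|^2 = 0.8874
Iter 2: z = -0.4074 + -1.4288i, |z|^2 = 2.2075
Iter 3: z = -1.5755 + 0.2713i, |z|^2 = 2.5557
Iter 4: z = 2.7084 + -1.7479i, |z|^2 = 10.3909
Escaped at iteration 4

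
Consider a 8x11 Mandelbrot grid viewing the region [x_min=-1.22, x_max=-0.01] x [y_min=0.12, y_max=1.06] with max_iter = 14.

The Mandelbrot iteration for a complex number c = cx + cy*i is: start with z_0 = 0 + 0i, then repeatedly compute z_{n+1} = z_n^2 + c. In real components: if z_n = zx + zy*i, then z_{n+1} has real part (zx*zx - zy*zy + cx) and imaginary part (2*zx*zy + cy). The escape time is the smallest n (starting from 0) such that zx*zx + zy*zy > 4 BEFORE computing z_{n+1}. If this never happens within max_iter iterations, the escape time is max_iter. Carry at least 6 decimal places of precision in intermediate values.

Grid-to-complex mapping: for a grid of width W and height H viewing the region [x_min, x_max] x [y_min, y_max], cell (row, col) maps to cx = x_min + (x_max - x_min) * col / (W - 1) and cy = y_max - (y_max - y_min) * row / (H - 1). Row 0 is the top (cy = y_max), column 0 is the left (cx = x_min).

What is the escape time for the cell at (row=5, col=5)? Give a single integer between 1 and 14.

Answer: 14

Derivation:
z_0 = 0 + 0i, c = -0.3557 + 0.5900i
Iter 1: z = -0.3557 + 0.5900i, |z|^2 = 0.4746
Iter 2: z = -0.5773 + 0.1703i, |z|^2 = 0.3622
Iter 3: z = -0.0514 + 0.3934i, |z|^2 = 0.1574
Iter 4: z = -0.5079 + 0.5495i, |z|^2 = 0.5599
Iter 5: z = -0.3998 + 0.0319i, |z|^2 = 0.1608
Iter 6: z = -0.1969 + 0.5645i, |z|^2 = 0.3575
Iter 7: z = -0.6356 + 0.3677i, |z|^2 = 0.5392
Iter 8: z = -0.0869 + 0.1226i, |z|^2 = 0.0226
Iter 9: z = -0.3632 + 0.5687i, |z|^2 = 0.4553
Iter 10: z = -0.5472 + 0.1769i, |z|^2 = 0.3307
Iter 11: z = -0.0876 + 0.3964i, |z|^2 = 0.1648
Iter 12: z = -0.5052 + 0.5206i, |z|^2 = 0.5262
Iter 13: z = -0.3715 + 0.0640i, |z|^2 = 0.1421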